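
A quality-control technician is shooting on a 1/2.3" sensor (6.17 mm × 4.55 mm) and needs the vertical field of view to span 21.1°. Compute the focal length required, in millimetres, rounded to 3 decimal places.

From α = 2·arctan(h/2f) we get f = h / (2·tan(α/2)).
With h = 4.55 mm and α/2 = 10.55°, tan(α/2) ≈ 0.18624, so f ≈ 4.55 / 0.37248 ≈ 12.2153 mm.

12.215 mm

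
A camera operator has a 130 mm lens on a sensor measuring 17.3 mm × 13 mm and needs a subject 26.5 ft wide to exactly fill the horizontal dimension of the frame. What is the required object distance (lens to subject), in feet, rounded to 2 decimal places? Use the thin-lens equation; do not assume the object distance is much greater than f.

199.56 ft

W: 26.5 ft × 304.8 mm/ft = 8077.20 mm.
Magnification m = w/W = dᵢ/dₒ; combined with 1/f = 1/dₒ + 1/dᵢ this gives dₒ = f·(1 + W/w).
dₒ = 130 mm × (1 + 8077.2/17.3) = 130 × 467.8902 ≈ 60825.721 mm = 60825.721/304.8 ft = 199.559 ft.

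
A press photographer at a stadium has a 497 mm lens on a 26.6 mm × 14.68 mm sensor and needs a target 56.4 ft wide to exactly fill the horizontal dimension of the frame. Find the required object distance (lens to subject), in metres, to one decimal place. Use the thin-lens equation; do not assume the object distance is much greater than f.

W: 56.4 ft × 304.8 mm/ft = 17190.72 mm.
Magnification m = w/W = dᵢ/dₒ; combined with 1/f = 1/dₒ + 1/dᵢ this gives dₒ = f·(1 + W/w).
dₒ = 497 mm × (1 + 17190.7/26.6) = 497 × 647.2676 ≈ 321692.021 mm = 321.692 m.

321.7 m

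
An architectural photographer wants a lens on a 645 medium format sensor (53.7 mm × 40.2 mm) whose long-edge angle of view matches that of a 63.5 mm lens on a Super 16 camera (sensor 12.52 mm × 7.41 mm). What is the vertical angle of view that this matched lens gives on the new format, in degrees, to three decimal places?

8.441°

Equal long-edge AOV ⇒ f₂ = f₁ · 53.7/12.52 = 63.5 × 4.28914 ≈ 272.3602 mm.
Vertical AOV on the new format = 2·arctan(40.2 / (2 × 272.3602)) = 2·arctan(0.07380) ≈ 8.4415°.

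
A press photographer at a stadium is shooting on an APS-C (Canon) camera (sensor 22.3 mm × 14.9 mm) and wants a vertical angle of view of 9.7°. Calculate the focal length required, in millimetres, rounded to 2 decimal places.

From α = 2·arctan(h/2f) we get f = h / (2·tan(α/2)).
With h = 14.9 mm and α/2 = 4.85°, tan(α/2) ≈ 0.08485, so f ≈ 14.9 / 0.16970 ≈ 87.8007 mm.

87.80 mm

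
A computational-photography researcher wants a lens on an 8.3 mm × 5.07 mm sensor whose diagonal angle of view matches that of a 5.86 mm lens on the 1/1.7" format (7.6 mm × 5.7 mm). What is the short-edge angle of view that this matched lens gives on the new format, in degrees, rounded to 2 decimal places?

Sensor diagonal = √(7.6² + 5.7²) = √90.2500 ≈ 9.5000 mm.
Sensor diagonal = √(8.3² + 5.07²) = √94.5949 ≈ 9.7260 mm.
Equal diagonal AOV ⇒ f₂ = f₁ · 9.7260/9.5000 = 5.86 × 1.02379 ≈ 5.9994 mm.
Short-edge AOV on the new format = 2·arctan(5.07 / (2 × 5.9994)) = 2·arctan(0.42254) ≈ 45.8122°.

45.81°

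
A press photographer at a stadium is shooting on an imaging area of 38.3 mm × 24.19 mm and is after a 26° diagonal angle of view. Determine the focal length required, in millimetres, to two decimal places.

98.11 mm

Sensor diagonal = √(38.3² + 24.19²) = √2052.0461 ≈ 45.2995 mm.
From α = 2·arctan(d/2f) we get f = d / (2·tan(α/2)).
With d = 45.2995 mm and α/2 = 13°, tan(α/2) ≈ 0.23087, so f ≈ 45.2995 / 0.46174 ≈ 98.1069 mm.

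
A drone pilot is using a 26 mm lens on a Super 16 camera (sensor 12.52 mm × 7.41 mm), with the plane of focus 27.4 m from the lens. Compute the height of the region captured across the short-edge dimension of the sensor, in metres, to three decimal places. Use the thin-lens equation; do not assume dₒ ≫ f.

7.802 m

dₒ: 27.4 m = 27400 mm.
Similar triangles through the lens centre give W/dₒ = h/dᵢ; with 1/f = 1/dₒ + 1/dᵢ this gives W = h·(dₒ − f)/f.
W = 7.41 mm × (27400 − 26) / 26 = 7.41 × 1052.8462 ≈ 7801.590 mm = 7.80159 m.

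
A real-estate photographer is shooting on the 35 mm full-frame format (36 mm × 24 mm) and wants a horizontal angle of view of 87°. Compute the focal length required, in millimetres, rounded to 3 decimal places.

From α = 2·arctan(w/2f) we get f = w / (2·tan(α/2)).
With w = 36 mm and α/2 = 43.5°, tan(α/2) ≈ 0.94896, so f ≈ 36 / 1.89793 ≈ 18.9680 mm.

18.968 mm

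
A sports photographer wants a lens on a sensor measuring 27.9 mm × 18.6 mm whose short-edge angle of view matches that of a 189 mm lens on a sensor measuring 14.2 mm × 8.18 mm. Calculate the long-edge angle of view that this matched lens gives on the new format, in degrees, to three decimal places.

3.718°

Equal short-edge AOV ⇒ f₂ = f₁ · 18.6/8.18 = 189 × 2.27384 ≈ 429.7555 mm.
Long-edge AOV on the new format = 2·arctan(27.9 / (2 × 429.7555)) = 2·arctan(0.03246) ≈ 3.7184°.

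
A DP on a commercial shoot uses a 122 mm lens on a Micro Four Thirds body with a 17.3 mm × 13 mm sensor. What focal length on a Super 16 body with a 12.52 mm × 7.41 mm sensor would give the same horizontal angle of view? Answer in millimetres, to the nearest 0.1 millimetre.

Equal angle of view means equal width/f ratio, so f₂ = f₁ · (width₂/width₁) = 122 × 12.52/17.3.
f₂ = 122 × 0.72370 ≈ 88.291 mm.

88.3 mm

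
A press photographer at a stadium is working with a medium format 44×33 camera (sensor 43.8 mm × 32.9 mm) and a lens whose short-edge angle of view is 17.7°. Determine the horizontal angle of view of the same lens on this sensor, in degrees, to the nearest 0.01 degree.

23.42°

From the short-edge AOV: f = 32.9 / (2·tan(8.85°)) = 32.9 / 0.31140 ≈ 105.6506 mm.
Horizontal AOV = 2·arctan(43.8 / (2 × 105.6506)) = 2·arctan(0.20729) ≈ 23.4216°.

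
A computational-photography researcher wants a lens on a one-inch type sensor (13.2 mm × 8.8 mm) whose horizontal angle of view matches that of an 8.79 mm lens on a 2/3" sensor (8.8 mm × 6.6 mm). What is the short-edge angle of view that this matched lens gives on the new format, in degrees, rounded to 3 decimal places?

36.909°

Equal horizontal AOV ⇒ f₂ = f₁ · 13.2/8.8 = 8.79 × 1.50000 ≈ 13.1850 mm.
Short-edge AOV on the new format = 2·arctan(8.8 / (2 × 13.1850)) = 2·arctan(0.33371) ≈ 36.9090°.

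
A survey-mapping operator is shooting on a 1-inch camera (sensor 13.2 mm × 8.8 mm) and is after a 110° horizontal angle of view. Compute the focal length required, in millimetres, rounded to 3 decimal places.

4.621 mm

From α = 2·arctan(w/2f) we get f = w / (2·tan(α/2)).
With w = 13.2 mm and α/2 = 55°, tan(α/2) ≈ 1.42815, so f ≈ 13.2 / 2.85630 ≈ 4.6214 mm.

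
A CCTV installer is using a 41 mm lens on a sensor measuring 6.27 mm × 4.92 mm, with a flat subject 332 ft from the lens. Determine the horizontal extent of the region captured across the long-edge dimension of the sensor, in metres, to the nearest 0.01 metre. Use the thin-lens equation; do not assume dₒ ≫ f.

dₒ: 332 ft × 304.8 mm/ft = 101193.60 mm.
Similar triangles through the lens centre give W/dₒ = w/dᵢ; with 1/f = 1/dₒ + 1/dᵢ this gives W = w·(dₒ − f)/f.
W = 6.27 mm × (101194 − 41) / 41 = 6.27 × 2467.1365 ≈ 15468.946 mm = 15.4689 m.

15.47 m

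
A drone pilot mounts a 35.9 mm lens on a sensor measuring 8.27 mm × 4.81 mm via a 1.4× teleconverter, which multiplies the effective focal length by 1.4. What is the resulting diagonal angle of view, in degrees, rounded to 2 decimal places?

10.87°

Effective focal length f = 35.9 × 1.4 = 50.26 mm.
Sensor diagonal = √(8.27² + 4.81²) = √91.5290 ≈ 9.5671 mm.
α = 2·arctan(9.567 / (2 × 50.26)) = 2·arctan(0.09518) ≈ 10.8736°.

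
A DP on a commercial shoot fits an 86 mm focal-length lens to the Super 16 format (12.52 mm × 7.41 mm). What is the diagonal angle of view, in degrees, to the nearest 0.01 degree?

9.67°

Sensor diagonal = √(12.52² + 7.41²) = √211.6585 ≈ 14.5485 mm.
Angle of view α = 2·arctan(d/2f) with d = 14.5485 mm and f = 86 mm.
d/2f = 0.08458; arctan(0.08458) ≈ 4.8348°, so α ≈ 9.6696°.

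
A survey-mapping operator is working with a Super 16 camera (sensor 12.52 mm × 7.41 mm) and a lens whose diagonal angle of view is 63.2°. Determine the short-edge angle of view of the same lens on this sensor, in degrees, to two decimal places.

Sensor diagonal = √(12.52² + 7.41²) = √211.6585 ≈ 14.5485 mm.
From the diagonal AOV: f = 14.5485 / (2·tan(31.6°)) = 14.5485 / 1.23041 ≈ 11.8241 mm.
Short-edge AOV = 2·arctan(7.41 / (2 × 11.8241)) = 2·arctan(0.31334) ≈ 34.7960°.

34.80°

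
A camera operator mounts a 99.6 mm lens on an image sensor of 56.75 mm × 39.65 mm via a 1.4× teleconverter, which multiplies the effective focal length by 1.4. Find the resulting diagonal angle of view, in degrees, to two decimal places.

27.88°

Effective focal length f = 99.6 × 1.4 = 139.44 mm.
Sensor diagonal = √(56.75² + 39.65²) = √4792.6850 ≈ 69.2292 mm.
α = 2·arctan(69.229 / (2 × 139.44)) = 2·arctan(0.24824) ≈ 27.8826°.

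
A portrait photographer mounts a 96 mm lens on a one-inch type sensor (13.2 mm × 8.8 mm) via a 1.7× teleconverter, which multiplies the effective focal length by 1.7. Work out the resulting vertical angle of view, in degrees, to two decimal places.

3.09°

Effective focal length f = 96 × 1.7 = 163.2 mm.
α = 2·arctan(8.8 / (2 × 163.2)) = 2·arctan(0.02696) ≈ 3.0887°.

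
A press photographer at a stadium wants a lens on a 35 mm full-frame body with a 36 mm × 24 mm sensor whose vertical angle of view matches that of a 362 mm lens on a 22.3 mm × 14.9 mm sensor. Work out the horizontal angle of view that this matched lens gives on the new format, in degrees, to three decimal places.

3.536°

Equal vertical AOV ⇒ f₂ = f₁ · 24/14.9 = 362 × 1.61074 ≈ 583.0872 mm.
Horizontal AOV on the new format = 2·arctan(36 / (2 × 583.0872)) = 2·arctan(0.03087) ≈ 3.5363°.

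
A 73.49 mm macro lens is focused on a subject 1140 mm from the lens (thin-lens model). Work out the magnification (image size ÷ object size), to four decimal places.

Thin lens: 1/f = 1/dₒ + 1/dᵢ → 1/dᵢ = 1/73.49 − 1/1140 = 0.0127301 mm⁻¹, so dᵢ ≈ 78.5540 mm.
Magnification m = dᵢ/dₒ = 78.5540/1140 ≈ 0.06891.

0.0689×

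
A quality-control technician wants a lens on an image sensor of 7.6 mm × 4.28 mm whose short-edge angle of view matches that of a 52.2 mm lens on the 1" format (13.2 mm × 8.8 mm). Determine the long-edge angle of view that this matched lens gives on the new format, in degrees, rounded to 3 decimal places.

Equal short-edge AOV ⇒ f₂ = f₁ · 4.28/8.8 = 52.2 × 0.48636 ≈ 25.3882 mm.
Long-edge AOV on the new format = 2·arctan(7.6 / (2 × 25.3882)) = 2·arctan(0.14968) ≈ 17.0252°.

17.025°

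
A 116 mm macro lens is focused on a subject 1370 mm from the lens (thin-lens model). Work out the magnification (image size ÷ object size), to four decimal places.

0.0925×

Thin lens: 1/f = 1/dₒ + 1/dᵢ → 1/dᵢ = 1/116 − 1/1370 = 0.0078908 mm⁻¹, so dᵢ ≈ 126.7305 mm.
Magnification m = dᵢ/dₒ = 126.7305/1370 ≈ 0.09250.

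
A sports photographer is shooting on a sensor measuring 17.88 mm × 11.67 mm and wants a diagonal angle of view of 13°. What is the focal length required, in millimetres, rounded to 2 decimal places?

93.70 mm

Sensor diagonal = √(17.88² + 11.67²) = √455.8833 ≈ 21.3514 mm.
From α = 2·arctan(d/2f) we get f = d / (2·tan(α/2)).
With d = 21.3514 mm and α/2 = 6.5°, tan(α/2) ≈ 0.11394, so f ≈ 21.3514 / 0.22787 ≈ 93.6995 mm.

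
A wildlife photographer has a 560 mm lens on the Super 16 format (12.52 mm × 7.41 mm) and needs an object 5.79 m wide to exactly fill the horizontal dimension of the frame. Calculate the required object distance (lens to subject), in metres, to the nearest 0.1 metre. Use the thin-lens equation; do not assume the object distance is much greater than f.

W: 5.79 m = 5790 mm.
Magnification m = w/W = dᵢ/dₒ; combined with 1/f = 1/dₒ + 1/dᵢ this gives dₒ = f·(1 + W/w).
dₒ = 560 mm × (1 + 5790/12.52) = 560 × 463.4601 ≈ 259537.636 mm = 259.538 m.

259.5 m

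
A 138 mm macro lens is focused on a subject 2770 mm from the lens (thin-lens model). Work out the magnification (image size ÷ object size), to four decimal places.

0.0524×

Thin lens: 1/f = 1/dₒ + 1/dᵢ → 1/dᵢ = 1/138 − 1/2770 = 0.0068854 mm⁻¹, so dᵢ ≈ 145.2356 mm.
Magnification m = dᵢ/dₒ = 145.2356/2770 ≈ 0.05243.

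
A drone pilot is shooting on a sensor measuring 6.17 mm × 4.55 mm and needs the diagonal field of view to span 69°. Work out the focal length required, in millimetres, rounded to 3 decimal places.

5.577 mm

Sensor diagonal = √(6.17² + 4.55²) = √58.7714 ≈ 7.6663 mm.
From α = 2·arctan(d/2f) we get f = d / (2·tan(α/2)).
With d = 7.6663 mm and α/2 = 34.5°, tan(α/2) ≈ 0.68728, so f ≈ 7.6663 / 1.37456 ≈ 5.5772 mm.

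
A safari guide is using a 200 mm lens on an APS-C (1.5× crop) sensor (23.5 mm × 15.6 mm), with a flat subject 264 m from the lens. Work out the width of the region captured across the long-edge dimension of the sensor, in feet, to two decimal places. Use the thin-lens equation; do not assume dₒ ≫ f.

dₒ: 264 m = 264000 mm.
Similar triangles through the lens centre give W/dₒ = w/dᵢ; with 1/f = 1/dₒ + 1/dᵢ this gives W = w·(dₒ − f)/f.
W = 23.5 mm × (264000 − 200) / 200 = 23.5 × 1319.0000 ≈ 30996.500 mm = 30996.500/304.8 ft = 101.695 ft.

101.69 ft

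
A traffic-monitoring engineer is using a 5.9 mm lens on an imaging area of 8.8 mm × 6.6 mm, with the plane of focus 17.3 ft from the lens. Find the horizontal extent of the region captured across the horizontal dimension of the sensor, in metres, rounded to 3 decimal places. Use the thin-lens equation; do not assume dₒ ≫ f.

dₒ: 17.3 ft × 304.8 mm/ft = 5273.04 mm.
Similar triangles through the lens centre give W/dₒ = w/dᵢ; with 1/f = 1/dₒ + 1/dᵢ this gives W = w·(dₒ − f)/f.
W = 8.8 mm × (5273.04 − 5.9) / 5.9 = 8.8 × 892.7356 ≈ 7856.073 mm = 7.85607 m.

7.856 m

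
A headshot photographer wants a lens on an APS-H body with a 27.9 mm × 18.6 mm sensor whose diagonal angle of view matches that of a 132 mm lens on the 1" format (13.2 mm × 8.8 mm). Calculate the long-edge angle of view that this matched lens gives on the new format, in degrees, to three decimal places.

5.725°

Sensor diagonal = √(13.2² + 8.8²) = √251.6800 ≈ 15.8644 mm.
Sensor diagonal = √(27.9² + 18.6²) = √1124.3700 ≈ 33.5316 mm.
Equal diagonal AOV ⇒ f₂ = f₁ · 33.5316/15.8644 = 132 × 2.11364 ≈ 279.0000 mm.
Long-edge AOV on the new format = 2·arctan(27.9 / (2 × 279.0000)) = 2·arctan(0.05000) ≈ 5.7248°.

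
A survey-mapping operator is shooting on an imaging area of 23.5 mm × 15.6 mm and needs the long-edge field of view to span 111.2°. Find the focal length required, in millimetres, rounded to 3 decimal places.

From α = 2·arctan(w/2f) we get f = w / (2·tan(α/2)).
With w = 23.5 mm and α/2 = 55.6°, tan(α/2) ≈ 1.46046, so f ≈ 23.5 / 2.92093 ≈ 8.0454 mm.

8.045 mm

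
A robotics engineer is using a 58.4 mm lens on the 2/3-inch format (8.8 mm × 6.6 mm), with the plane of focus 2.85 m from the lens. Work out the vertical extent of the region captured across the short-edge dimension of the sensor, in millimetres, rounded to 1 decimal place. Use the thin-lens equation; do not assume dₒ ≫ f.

dₒ: 2.85 m = 2850 mm.
Similar triangles through the lens centre give W/dₒ = h/dᵢ; with 1/f = 1/dₒ + 1/dᵢ this gives W = h·(dₒ − f)/f.
W = 6.6 mm × (2850 − 58.4) / 58.4 = 6.6 × 47.8014 ≈ 315.489 mm.

315.5 mm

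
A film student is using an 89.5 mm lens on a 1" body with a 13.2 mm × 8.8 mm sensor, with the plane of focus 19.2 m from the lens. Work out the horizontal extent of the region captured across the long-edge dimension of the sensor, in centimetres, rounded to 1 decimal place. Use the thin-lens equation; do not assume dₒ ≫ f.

281.9 cm

dₒ: 19.2 m = 19200 mm.
Similar triangles through the lens centre give W/dₒ = w/dᵢ; with 1/f = 1/dₒ + 1/dᵢ this gives W = w·(dₒ − f)/f.
W = 13.2 mm × (19200 − 89.5) / 89.5 = 13.2 × 213.5251 ≈ 2818.532 mm = 281.853 cm.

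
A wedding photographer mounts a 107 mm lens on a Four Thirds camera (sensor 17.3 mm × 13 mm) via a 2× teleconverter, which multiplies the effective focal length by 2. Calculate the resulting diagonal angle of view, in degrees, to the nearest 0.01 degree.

Effective focal length f = 107 × 2 = 214 mm.
Sensor diagonal = √(17.3² + 13²) = √468.2900 ≈ 21.6400 mm.
α = 2·arctan(21.640 / (2 × 214)) = 2·arctan(0.05056) ≈ 5.7889°.

5.79°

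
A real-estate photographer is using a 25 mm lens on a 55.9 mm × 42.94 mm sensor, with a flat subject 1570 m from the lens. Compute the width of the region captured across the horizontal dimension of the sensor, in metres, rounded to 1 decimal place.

3510.5 m

dₒ: 1570 m = 1.57e+06 mm.
Similar triangles through the lens centre give W/dₒ = w/dᵢ; with 1/f = 1/dₒ + 1/dᵢ this gives W = w·(dₒ − f)/f.
W = 55.9 mm × (1.57e+06 − 25) / 25 = 55.9 × 62799.0000 ≈ 3510464.100 mm = 3510.46 m.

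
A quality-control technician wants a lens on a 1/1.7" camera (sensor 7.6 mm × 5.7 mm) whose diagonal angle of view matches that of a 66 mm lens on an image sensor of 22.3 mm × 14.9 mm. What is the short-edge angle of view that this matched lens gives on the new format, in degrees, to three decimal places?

Sensor diagonal = √(22.3² + 14.9²) = √719.3000 ≈ 26.8198 mm.
Sensor diagonal = √(7.6² + 5.7²) = √90.2500 ≈ 9.5000 mm.
Equal diagonal AOV ⇒ f₂ = f₁ · 9.5000/26.8198 = 66 × 0.35422 ≈ 23.3783 mm.
Short-edge AOV on the new format = 2·arctan(5.7 / (2 × 23.3783)) = 2·arctan(0.12191) ≈ 13.9010°.

13.901°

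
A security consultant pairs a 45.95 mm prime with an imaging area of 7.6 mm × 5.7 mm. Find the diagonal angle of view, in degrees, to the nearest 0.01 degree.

Sensor diagonal = √(7.6² + 5.7²) = √90.2500 ≈ 9.5000 mm.
Angle of view α = 2·arctan(d/2f) with d = 9.5000 mm and f = 45.95 mm.
d/2f = 0.10337; arctan(0.10337) ≈ 5.9019°, so α ≈ 11.8038°.

11.80°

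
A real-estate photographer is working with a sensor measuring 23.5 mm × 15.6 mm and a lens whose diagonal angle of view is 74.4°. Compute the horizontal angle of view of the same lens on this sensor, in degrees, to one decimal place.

64.6°

Sensor diagonal = √(23.5² + 15.6²) = √795.6100 ≈ 28.2066 mm.
From the diagonal AOV: f = 28.2066 / (2·tan(37.2°)) = 28.2066 / 1.51808 ≈ 18.5804 mm.
Horizontal AOV = 2·arctan(23.5 / (2 × 18.5804)) = 2·arctan(0.63239) ≈ 64.6175°.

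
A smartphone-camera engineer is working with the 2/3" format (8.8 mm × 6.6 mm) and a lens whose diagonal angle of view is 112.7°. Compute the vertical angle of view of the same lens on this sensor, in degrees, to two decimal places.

Sensor diagonal = √(8.8² + 6.6²) = √121.0000 ≈ 11.0000 mm.
From the diagonal AOV: f = 11.0000 / (2·tan(56.35°)) = 11.0000 / 3.00455 ≈ 3.6611 mm.
Vertical AOV = 2·arctan(6.6 / (2 × 3.6611)) = 2·arctan(0.90137) ≈ 84.0608°.

84.06°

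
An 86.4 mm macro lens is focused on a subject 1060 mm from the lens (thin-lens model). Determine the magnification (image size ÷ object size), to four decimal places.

Thin lens: 1/f = 1/dₒ + 1/dᵢ → 1/dᵢ = 1/86.4 − 1/1060 = 0.0106307 mm⁻¹, so dᵢ ≈ 94.0674 mm.
Magnification m = dᵢ/dₒ = 94.0674/1060 ≈ 0.08874.

0.0887×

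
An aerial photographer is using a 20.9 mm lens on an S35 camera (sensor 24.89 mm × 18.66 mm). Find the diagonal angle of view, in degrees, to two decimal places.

Sensor diagonal = √(24.89² + 18.66²) = √967.7077 ≈ 31.1080 mm.
Angle of view α = 2·arctan(d/2f) with d = 31.1080 mm and f = 20.9 mm.
d/2f = 0.74421; arctan(0.74421) ≈ 36.6570°, so α ≈ 73.3140°.

73.31°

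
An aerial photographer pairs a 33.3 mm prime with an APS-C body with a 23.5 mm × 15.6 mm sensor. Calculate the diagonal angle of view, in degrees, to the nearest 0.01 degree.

Sensor diagonal = √(23.5² + 15.6²) = √795.6100 ≈ 28.2066 mm.
Angle of view α = 2·arctan(d/2f) with d = 28.2066 mm and f = 33.3 mm.
d/2f = 0.42352; arctan(0.42352) ≈ 22.9537°, so α ≈ 45.9074°.

45.91°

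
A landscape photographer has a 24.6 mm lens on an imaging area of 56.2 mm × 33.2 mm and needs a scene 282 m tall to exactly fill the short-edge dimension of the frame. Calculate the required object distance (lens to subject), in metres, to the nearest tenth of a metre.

209.0 m

W: 282 m = 282000 mm.
Magnification m = h/W = dᵢ/dₒ; combined with 1/f = 1/dₒ + 1/dᵢ this gives dₒ = f·(1 + W/h).
dₒ = 24.6 mm × (1 + 282000/33.2) = 24.6 × 8494.9759 ≈ 208976.407 mm = 208.976 m.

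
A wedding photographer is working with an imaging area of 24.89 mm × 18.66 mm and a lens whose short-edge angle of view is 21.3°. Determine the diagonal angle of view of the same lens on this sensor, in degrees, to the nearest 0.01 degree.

From the short-edge AOV: f = 18.66 / (2·tan(10.65°)) = 18.66 / 0.37610 ≈ 49.6149 mm.
Sensor diagonal = √(24.89² + 18.66²) = √967.7077 ≈ 31.1080 mm.
Diagonal AOV = 2·arctan(31.1080 / (2 × 49.6149)) = 2·arctan(0.31349) ≈ 34.8118°.

34.81°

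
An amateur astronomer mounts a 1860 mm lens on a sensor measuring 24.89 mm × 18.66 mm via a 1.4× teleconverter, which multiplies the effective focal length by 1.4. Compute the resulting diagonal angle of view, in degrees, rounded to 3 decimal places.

Effective focal length f = 1860 × 1.4 = 2604 mm.
Sensor diagonal = √(24.89² + 18.66²) = √967.7077 ≈ 31.1080 mm.
α = 2·arctan(31.108 / (2 × 2604)) = 2·arctan(0.00597) ≈ 0.6845°.

0.684°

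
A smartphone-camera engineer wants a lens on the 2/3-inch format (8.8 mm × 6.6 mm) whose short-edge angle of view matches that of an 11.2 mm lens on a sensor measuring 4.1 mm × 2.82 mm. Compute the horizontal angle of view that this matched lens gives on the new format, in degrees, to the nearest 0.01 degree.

19.06°

Equal short-edge AOV ⇒ f₂ = f₁ · 6.6/2.82 = 11.2 × 2.34043 ≈ 26.2128 mm.
Horizontal AOV on the new format = 2·arctan(8.8 / (2 × 26.2128)) = 2·arctan(0.16786) ≈ 19.0574°.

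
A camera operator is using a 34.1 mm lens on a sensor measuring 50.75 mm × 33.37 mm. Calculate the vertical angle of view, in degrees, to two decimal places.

Angle of view α = 2·arctan(h/2f) with h = 33.37 mm and f = 34.1 mm.
h/2f = 0.48930; arctan(0.48930) ≈ 26.0723°, so α ≈ 52.1447°.

52.14°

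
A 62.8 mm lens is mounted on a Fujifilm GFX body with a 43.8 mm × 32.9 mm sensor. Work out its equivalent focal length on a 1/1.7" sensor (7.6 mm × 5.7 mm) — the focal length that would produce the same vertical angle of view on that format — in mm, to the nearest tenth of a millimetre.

10.9 mm

Equal angle of view means equal height/f ratio, so f₂ = f₁ · (height₂/height₁) = 62.8 × 5.7/32.9.
f₂ = 62.8 × 0.17325 ≈ 10.880 mm.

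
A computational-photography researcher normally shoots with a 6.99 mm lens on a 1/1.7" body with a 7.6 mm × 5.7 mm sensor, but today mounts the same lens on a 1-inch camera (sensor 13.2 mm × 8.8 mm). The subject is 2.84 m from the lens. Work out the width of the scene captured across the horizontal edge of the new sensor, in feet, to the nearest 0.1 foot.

17.6 ft

The focal length stays 6.99 mm; the relevant sensor dimension is now w = 13.2 mm. Object distance dₒ = 2.84 m = 2840 mm.
Thin-lens field width W = w·(dₒ − f)/f = 13.2 × (2840 − 6.99)/6.99 ≈ 5349.890 mm = 5349.890/304.8 ft = 17.5521 ft.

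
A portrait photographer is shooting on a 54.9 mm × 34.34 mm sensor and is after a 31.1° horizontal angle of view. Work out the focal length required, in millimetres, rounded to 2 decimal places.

From α = 2·arctan(w/2f) we get f = w / (2·tan(α/2)).
With w = 54.9 mm and α/2 = 15.55°, tan(α/2) ≈ 0.27826, so f ≈ 54.9 / 0.55653 ≈ 98.6471 mm.

98.65 mm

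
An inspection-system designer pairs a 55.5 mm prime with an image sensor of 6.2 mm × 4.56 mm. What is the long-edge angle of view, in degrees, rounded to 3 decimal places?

6.394°

Angle of view α = 2·arctan(w/2f) with w = 6.2 mm and f = 55.5 mm.
w/2f = 0.05586; arctan(0.05586) ≈ 3.1970°, so α ≈ 6.3940°.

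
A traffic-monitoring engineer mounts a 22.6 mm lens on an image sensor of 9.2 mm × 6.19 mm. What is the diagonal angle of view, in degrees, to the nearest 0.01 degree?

Sensor diagonal = √(9.2² + 6.19²) = √122.9561 ≈ 11.0886 mm.
Angle of view α = 2·arctan(d/2f) with d = 11.0886 mm and f = 22.6 mm.
d/2f = 0.24532; arctan(0.24532) ≈ 13.7837°, so α ≈ 27.5674°.

27.57°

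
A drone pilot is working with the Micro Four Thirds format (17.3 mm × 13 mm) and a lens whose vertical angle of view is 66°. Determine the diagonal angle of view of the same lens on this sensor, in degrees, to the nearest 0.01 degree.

From the vertical AOV: f = 13 / (2·tan(33°)) = 13 / 1.29882 ≈ 10.0091 mm.
Sensor diagonal = √(17.3² + 13²) = √468.2900 ≈ 21.6400 mm.
Diagonal AOV = 2·arctan(21.6400 / (2 × 10.0091)) = 2·arctan(1.08101) ≈ 94.4588°.

94.46°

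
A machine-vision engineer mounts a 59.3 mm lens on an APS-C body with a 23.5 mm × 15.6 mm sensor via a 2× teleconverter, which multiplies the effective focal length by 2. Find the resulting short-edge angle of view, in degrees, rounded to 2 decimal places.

7.53°

Effective focal length f = 59.3 × 2 = 118.6 mm.
α = 2·arctan(15.6 / (2 × 118.6)) = 2·arctan(0.06577) ≈ 7.5255°.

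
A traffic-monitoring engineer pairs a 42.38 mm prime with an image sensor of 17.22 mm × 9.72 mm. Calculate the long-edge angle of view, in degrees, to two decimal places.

Angle of view α = 2·arctan(w/2f) with w = 17.22 mm and f = 42.38 mm.
w/2f = 0.20316; arctan(0.20316) ≈ 11.4840°, so α ≈ 22.9680°.

22.97°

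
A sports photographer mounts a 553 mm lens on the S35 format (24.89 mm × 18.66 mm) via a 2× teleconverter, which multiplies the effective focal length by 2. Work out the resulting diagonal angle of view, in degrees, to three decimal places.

Effective focal length f = 553 × 2 = 1106 mm.
Sensor diagonal = √(24.89² + 18.66²) = √967.7077 ≈ 31.1080 mm.
α = 2·arctan(31.108 / (2 × 1106)) = 2·arctan(0.01406) ≈ 1.6114°.

1.611°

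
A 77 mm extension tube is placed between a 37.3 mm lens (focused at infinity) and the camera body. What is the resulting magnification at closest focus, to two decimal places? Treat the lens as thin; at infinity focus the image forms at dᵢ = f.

2.06×

The tube moves the image plane from f to f + e, so dᵢ = 37.3 + 77 = 114.3 mm. Focus is achieved when 1/f = 1/dₒ + 1/dᵢ, giving dₒ = 1/(1/f − 1/(f+e)).
Magnification m = dᵢ/dₒ = (f+e)·(1/f − 1/(f+e)) = e/f = 77/37.3 ≈ 2.0643.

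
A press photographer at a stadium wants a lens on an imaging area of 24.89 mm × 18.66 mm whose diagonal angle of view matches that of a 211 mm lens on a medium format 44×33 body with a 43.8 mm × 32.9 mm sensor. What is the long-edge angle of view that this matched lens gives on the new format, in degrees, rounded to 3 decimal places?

11.859°

Sensor diagonal = √(43.8² + 32.9²) = √3000.8500 ≈ 54.7800 mm.
Sensor diagonal = √(24.89² + 18.66²) = √967.7077 ≈ 31.1080 mm.
Equal diagonal AOV ⇒ f₂ = f₁ · 31.1080/54.7800 = 211 × 0.56787 ≈ 119.8209 mm.
Long-edge AOV on the new format = 2·arctan(24.89 / (2 × 119.8209)) = 2·arctan(0.10386) ≈ 11.8593°.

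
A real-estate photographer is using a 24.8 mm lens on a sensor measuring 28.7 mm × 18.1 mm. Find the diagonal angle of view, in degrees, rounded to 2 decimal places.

Sensor diagonal = √(28.7² + 18.1²) = √1151.3000 ≈ 33.9308 mm.
Angle of view α = 2·arctan(d/2f) with d = 33.9308 mm and f = 24.8 mm.
d/2f = 0.68409; arctan(0.68409) ≈ 34.3756°, so α ≈ 68.7512°.

68.75°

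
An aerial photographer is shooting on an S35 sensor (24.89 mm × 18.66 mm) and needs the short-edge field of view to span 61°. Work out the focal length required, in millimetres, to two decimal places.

15.84 mm

From α = 2·arctan(h/2f) we get f = h / (2·tan(α/2)).
With h = 18.66 mm and α/2 = 30.5°, tan(α/2) ≈ 0.58905, so f ≈ 18.66 / 1.17809 ≈ 15.8392 mm.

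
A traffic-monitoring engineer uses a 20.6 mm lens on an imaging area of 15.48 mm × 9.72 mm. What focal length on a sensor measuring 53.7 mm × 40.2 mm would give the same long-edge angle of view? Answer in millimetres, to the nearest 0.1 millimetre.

71.5 mm

Equal angle of view means equal width/f ratio, so f₂ = f₁ · (width₂/width₁) = 20.6 × 53.7/15.48.
f₂ = 20.6 × 3.46899 ≈ 71.461 mm.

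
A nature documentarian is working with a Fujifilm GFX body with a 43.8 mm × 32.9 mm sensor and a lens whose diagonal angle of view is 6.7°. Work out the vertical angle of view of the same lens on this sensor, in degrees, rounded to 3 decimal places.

Sensor diagonal = √(43.8² + 32.9²) = √3000.8500 ≈ 54.7800 mm.
From the diagonal AOV: f = 54.7800 / (2·tan(3.35°)) = 54.7800 / 0.11707 ≈ 467.9233 mm.
Vertical AOV = 2·arctan(32.9 / (2 × 467.9233)) = 2·arctan(0.03516) ≈ 4.0268°.

4.027°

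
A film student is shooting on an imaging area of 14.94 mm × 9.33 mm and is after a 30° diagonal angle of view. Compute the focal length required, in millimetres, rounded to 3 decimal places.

Sensor diagonal = √(14.94² + 9.33²) = √310.2525 ≈ 17.6140 mm.
From α = 2·arctan(d/2f) we get f = d / (2·tan(α/2)).
With d = 17.6140 mm and α/2 = 15°, tan(α/2) ≈ 0.26795, so f ≈ 17.6140 / 0.53590 ≈ 32.8681 mm.

32.868 mm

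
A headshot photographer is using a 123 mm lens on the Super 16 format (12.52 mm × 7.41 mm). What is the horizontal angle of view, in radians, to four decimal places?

Angle of view α = 2·arctan(w/2f) with w = 12.52 mm and f = 123 mm.
w/2f = 0.05089; arctan(0.05089) ≈ 0.0509 rad, so α ≈ 0.1017 rad.

0.1017 rad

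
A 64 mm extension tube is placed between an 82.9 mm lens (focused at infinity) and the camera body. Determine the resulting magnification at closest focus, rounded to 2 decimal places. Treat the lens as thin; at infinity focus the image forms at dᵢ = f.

0.77×

The tube moves the image plane from f to f + e, so dᵢ = 82.9 + 64 = 146.9 mm. Focus is achieved when 1/f = 1/dₒ + 1/dᵢ, giving dₒ = 1/(1/f − 1/(f+e)).
Magnification m = dᵢ/dₒ = (f+e)·(1/f − 1/(f+e)) = e/f = 64/82.9 ≈ 0.7720.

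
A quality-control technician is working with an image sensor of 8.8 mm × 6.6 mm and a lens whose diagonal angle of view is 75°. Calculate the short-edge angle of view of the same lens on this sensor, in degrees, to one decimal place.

49.4°

Sensor diagonal = √(8.8² + 6.6²) = √121.0000 ≈ 11.0000 mm.
From the diagonal AOV: f = 11.0000 / (2·tan(37.5°)) = 11.0000 / 1.53465 ≈ 7.1677 mm.
Short-edge AOV = 2·arctan(6.6 / (2 × 7.1677)) = 2·arctan(0.46040) ≈ 49.4423°.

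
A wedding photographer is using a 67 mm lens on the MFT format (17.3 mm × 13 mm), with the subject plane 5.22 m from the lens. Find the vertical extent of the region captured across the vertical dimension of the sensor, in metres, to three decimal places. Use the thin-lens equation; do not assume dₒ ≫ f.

dₒ: 5.22 m = 5220 mm.
Similar triangles through the lens centre give W/dₒ = h/dᵢ; with 1/f = 1/dₒ + 1/dᵢ this gives W = h·(dₒ − f)/f.
W = 13 mm × (5220 − 67) / 67 = 13 × 76.9104 ≈ 999.836 mm = 0.999836 m.

1.000 m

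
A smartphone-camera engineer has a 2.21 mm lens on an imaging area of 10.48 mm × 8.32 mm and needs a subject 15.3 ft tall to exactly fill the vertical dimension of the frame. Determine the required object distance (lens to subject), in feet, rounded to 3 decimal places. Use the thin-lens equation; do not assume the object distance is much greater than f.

4.071 ft

W: 15.3 ft × 304.8 mm/ft = 4663.44 mm.
Magnification m = h/W = dᵢ/dₒ; combined with 1/f = 1/dₒ + 1/dᵢ this gives dₒ = f·(1 + W/h).
dₒ = 2.21 mm × (1 + 4663.44/8.32) = 2.21 × 561.5096 ≈ 1240.936 mm = 1240.936/304.8 ft = 4.07131 ft.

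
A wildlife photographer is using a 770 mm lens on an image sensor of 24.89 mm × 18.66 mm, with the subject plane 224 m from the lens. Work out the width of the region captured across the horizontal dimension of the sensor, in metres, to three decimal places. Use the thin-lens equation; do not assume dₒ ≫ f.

dₒ: 224 m = 224000 mm.
Similar triangles through the lens centre give W/dₒ = w/dᵢ; with 1/f = 1/dₒ + 1/dᵢ this gives W = w·(dₒ − f)/f.
W = 24.89 mm × (224000 − 770) / 770 = 24.89 × 289.9091 ≈ 7215.837 mm = 7.21584 m.

7.216 m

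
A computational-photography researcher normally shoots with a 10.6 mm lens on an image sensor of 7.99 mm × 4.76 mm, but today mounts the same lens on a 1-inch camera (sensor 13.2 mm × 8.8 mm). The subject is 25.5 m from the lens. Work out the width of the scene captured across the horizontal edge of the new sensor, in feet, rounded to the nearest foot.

The focal length stays 10.6 mm; the relevant sensor dimension is now w = 13.2 mm. Object distance dₒ = 25.5 m = 25500 mm.
Thin-lens field width W = w·(dₒ − f)/f = 13.2 × (25500 − 10.6)/10.6 ≈ 31741.517 mm = 31741.517/304.8 ft = 104.139 ft.

104 ft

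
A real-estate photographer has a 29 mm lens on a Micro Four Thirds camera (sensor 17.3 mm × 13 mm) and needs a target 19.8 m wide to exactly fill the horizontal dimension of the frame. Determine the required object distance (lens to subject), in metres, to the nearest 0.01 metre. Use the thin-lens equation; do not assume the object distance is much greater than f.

W: 19.8 m = 19800 mm.
Magnification m = w/W = dᵢ/dₒ; combined with 1/f = 1/dₒ + 1/dᵢ this gives dₒ = f·(1 + W/w).
dₒ = 29 mm × (1 + 19800/17.3) = 29 × 1145.5087 ≈ 33219.751 mm = 33.2198 m.

33.22 m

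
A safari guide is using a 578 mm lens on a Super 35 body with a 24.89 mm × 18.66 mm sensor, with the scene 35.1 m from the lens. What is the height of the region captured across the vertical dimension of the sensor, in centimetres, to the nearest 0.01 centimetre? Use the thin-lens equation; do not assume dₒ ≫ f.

111.45 cm

dₒ: 35.1 m = 35100 mm.
Similar triangles through the lens centre give W/dₒ = h/dᵢ; with 1/f = 1/dₒ + 1/dᵢ this gives W = h·(dₒ − f)/f.
W = 18.66 mm × (35100 − 578) / 578 = 18.66 × 59.7266 ≈ 1114.499 mm = 111.45 cm.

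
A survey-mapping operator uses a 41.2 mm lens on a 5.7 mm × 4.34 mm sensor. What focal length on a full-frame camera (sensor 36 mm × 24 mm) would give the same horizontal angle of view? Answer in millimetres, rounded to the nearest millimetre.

260 mm

Equal angle of view means equal width/f ratio, so f₂ = f₁ · (width₂/width₁) = 41.2 × 36/5.7.
f₂ = 41.2 × 6.31579 ≈ 260.211 mm.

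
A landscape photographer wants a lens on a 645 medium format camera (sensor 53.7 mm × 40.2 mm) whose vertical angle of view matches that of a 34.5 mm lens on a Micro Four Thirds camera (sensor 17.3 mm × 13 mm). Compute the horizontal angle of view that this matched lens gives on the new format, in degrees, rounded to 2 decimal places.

Equal vertical AOV ⇒ f₂ = f₁ · 40.2/13 = 34.5 × 3.09231 ≈ 106.6846 mm.
Horizontal AOV on the new format = 2·arctan(53.7 / (2 × 106.6846)) = 2·arctan(0.25168) ≈ 28.2532°.

28.25°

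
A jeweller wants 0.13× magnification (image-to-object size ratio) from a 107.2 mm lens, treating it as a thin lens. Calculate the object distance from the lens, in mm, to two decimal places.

931.82 mm

With m = dᵢ/dₒ and 1/f = 1/dₒ + 1/dᵢ, substituting dᵢ = m·dₒ gives 1/f = (1 + 1/m)/dₒ, hence dₒ = f·(1 + 1/m).
dₒ = 107.2 × (1 + 1/0.13) = 107.2 × 8.69231 ≈ 931.815 mm.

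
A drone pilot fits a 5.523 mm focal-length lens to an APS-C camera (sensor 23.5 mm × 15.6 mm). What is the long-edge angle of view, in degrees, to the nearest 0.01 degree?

Angle of view α = 2·arctan(w/2f) with w = 23.5 mm and f = 5.523 mm.
w/2f = 2.12747; arctan(2.12747) ≈ 64.8245°, so α ≈ 129.6490°.

129.65°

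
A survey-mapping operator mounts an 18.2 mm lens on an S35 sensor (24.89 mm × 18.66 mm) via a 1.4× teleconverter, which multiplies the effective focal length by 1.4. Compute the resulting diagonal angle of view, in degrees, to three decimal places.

Effective focal length f = 18.2 × 1.4 = 25.48 mm.
Sensor diagonal = √(24.89² + 18.66²) = √967.7077 ≈ 31.1080 mm.
α = 2·arctan(31.108 / (2 × 25.48)) = 2·arctan(0.61044) ≈ 62.8031°.

62.803°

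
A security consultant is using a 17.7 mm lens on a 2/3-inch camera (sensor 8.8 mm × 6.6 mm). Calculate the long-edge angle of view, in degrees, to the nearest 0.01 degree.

27.92°

Angle of view α = 2·arctan(w/2f) with w = 8.8 mm and f = 17.7 mm.
w/2f = 0.24859; arctan(0.24859) ≈ 13.9601°, so α ≈ 27.9201°.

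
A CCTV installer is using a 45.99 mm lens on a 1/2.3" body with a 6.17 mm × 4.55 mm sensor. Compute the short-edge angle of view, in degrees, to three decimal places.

5.664°

Angle of view α = 2·arctan(h/2f) with h = 4.55 mm and f = 45.99 mm.
h/2f = 0.04947; arctan(0.04947) ≈ 2.8320°, so α ≈ 5.6639°.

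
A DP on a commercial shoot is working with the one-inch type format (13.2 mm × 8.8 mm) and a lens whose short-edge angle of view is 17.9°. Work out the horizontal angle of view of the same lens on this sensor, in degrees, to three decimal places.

From the short-edge AOV: f = 8.8 / (2·tan(8.95°)) = 8.8 / 0.31498 ≈ 27.9383 mm.
Horizontal AOV = 2·arctan(13.2 / (2 × 27.9383)) = 2·arctan(0.23624) ≈ 26.5832°.

26.583°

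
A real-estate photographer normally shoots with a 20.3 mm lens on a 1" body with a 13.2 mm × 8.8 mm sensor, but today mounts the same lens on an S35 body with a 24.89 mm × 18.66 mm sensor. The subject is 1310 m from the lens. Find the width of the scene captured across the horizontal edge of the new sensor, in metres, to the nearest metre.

The focal length stays 20.3 mm; the relevant sensor dimension is now w = 24.89 mm. Object distance dₒ = 1310 m = 1.31e+06 mm.
Thin-lens field width W = w·(dₒ − f)/f = 24.89 × (1.31e+06 − 20.3)/20.3 ≈ 1606177.080 mm = 1606.18 m.

1606 m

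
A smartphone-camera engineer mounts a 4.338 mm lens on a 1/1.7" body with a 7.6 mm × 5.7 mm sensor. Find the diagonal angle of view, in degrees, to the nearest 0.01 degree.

Sensor diagonal = √(7.6² + 5.7²) = √90.2500 ≈ 9.5000 mm.
Angle of view α = 2·arctan(d/2f) with d = 9.5000 mm and f = 4.338 mm.
d/2f = 1.09497; arctan(1.09497) ≈ 47.5957°, so α ≈ 95.1914°.

95.19°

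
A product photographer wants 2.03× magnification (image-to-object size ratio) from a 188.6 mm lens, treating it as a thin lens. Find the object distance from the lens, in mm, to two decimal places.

With m = dᵢ/dₒ and 1/f = 1/dₒ + 1/dᵢ, substituting dᵢ = m·dₒ gives 1/f = (1 + 1/m)/dₒ, hence dₒ = f·(1 + 1/m).
dₒ = 188.6 × (1 + 1/2.03) = 188.6 × 1.49261 ≈ 281.506 mm.

281.51 mm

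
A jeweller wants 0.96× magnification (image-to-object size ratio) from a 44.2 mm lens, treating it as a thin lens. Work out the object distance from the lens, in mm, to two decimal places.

90.24 mm

With m = dᵢ/dₒ and 1/f = 1/dₒ + 1/dᵢ, substituting dᵢ = m·dₒ gives 1/f = (1 + 1/m)/dₒ, hence dₒ = f·(1 + 1/m).
dₒ = 44.2 × (1 + 1/0.96) = 44.2 × 2.04167 ≈ 90.242 mm.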